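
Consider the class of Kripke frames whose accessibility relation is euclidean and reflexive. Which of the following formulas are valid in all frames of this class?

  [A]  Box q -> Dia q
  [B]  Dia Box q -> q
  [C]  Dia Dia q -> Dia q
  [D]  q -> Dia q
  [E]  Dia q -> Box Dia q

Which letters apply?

A reflexive euclidean relation is also symmetric (from wRw and wRv the euclidean condition gives vRw) and hence transitive; it is an equivalence relation.
(A) axiom D: valid iff R is serial. Every such R is serial — valid.
(B) Dia Box q -> q is the dual of axiom B; it is valid on a frame exactly when R is symmetric. Every such R is symmetric, so valid.
(C) Dia Dia q -> Dia q is the dual of axiom 4; it is valid on a frame exactly when R is transitive. Every such R is transitive, so valid.
(D) the dual of axiom T: valid iff R is reflexive. Every such R is reflexive — valid.
(E) Dia q -> Box Dia q is axiom 5; it is valid on a frame exactly when R is euclidean. Every such R is euclidean, so valid.

A, B, C, D, E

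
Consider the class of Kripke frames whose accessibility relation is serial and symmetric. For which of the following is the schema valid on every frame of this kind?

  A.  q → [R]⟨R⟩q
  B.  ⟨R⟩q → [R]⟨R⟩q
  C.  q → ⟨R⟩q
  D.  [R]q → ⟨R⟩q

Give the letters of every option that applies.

A, D

(A) q → [R]⟨R⟩q is axiom B, which corresponds to symmetry. Every such R is symmetric — valid.
(B) axiom 5: valid iff R is euclidean. Such an R need not be euclidean — not valid.
(C) q → ⟨R⟩q is the dual of axiom T, which corresponds to reflexivity. Such an R need not be reflexive — not valid.
(D) axiom D: valid iff R is serial. Every such R is serial — valid.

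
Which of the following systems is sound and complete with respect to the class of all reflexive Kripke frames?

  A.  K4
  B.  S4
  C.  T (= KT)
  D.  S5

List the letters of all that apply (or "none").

C

(A) K4 is determined by the class of transitive frames.
(B) S4 is determined by the class of reflexive and transitive frames.
(C) T (= KT) is determined by exactly this class.
(D) S5 is determined by the class of reflexive, symmetric, and transitive frames.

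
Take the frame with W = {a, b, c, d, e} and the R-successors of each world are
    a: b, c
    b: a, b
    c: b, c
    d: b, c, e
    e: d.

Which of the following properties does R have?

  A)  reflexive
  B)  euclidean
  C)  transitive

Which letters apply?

none

(A) not reflexive: not a R a.
(B) not euclidean: a R b and a R c but not b R c.
(C) not transitive: a R b and b R a but not a R a.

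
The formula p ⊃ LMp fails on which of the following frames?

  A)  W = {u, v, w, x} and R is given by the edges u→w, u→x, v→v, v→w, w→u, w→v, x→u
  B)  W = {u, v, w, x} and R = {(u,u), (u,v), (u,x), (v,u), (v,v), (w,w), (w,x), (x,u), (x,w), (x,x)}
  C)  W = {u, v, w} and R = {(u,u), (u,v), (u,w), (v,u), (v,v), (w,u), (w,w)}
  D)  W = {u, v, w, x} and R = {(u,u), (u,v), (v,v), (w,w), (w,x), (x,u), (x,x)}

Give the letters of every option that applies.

D

The schema p ⊃ LMp is axiom B; it is valid on a frame iff R is symmetric.
(A) R is symmetric (every R-edge is matched by its reverse), so the schema is valid here.
(B) R is symmetric (every R-edge is matched by its reverse), so the schema is valid here.
(C) R is symmetric (every R-edge is matched by its reverse), so the schema is valid here.
(D) R is not symmetric (u R v but not v R u), so the schema fails here.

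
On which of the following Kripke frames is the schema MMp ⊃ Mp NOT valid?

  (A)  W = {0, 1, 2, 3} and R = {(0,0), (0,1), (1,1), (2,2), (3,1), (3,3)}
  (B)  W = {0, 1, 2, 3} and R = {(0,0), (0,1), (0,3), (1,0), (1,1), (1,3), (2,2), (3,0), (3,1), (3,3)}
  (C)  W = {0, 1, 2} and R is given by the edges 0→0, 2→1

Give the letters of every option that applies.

none

The schema MMp ⊃ Mp is the dual of axiom 4; it is valid on a frame iff R is transitive.
(A) R is transitive (R is closed under composition), so the schema is valid here.
(B) R is transitive (R is closed under composition), so the schema is valid here.
(C) R is transitive (R is closed under composition), so the schema is valid here.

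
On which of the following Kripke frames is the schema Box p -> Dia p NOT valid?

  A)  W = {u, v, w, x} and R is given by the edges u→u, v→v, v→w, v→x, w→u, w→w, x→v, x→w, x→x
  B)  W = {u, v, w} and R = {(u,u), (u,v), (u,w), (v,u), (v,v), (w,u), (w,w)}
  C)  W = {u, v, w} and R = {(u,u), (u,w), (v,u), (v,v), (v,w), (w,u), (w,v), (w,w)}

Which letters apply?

The schema Box p -> Dia p is axiom D; it is valid on a frame iff R is serial.
(A) R is serial (every world has an R-successor), so the schema is valid here.
(B) R is serial (every world has an R-successor), so the schema is valid here.
(C) R is serial (every world has an R-successor), so the schema is valid here.

none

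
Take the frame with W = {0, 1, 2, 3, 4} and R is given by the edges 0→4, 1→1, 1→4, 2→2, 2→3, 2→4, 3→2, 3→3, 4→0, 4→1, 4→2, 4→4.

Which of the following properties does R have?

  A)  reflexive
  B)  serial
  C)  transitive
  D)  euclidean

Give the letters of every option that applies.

(A) not reflexive: not 0 R 0.
(B) serial: every world has an R-successor.
(C) not transitive: 0 R 4 and 4 R 0 but not 0 R 0.
(D) not euclidean: 2 R 3 and 2 R 4 but not 3 R 4.

B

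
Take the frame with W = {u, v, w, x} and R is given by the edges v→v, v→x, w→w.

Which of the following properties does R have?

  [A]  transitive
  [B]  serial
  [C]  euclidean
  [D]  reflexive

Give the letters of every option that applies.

A

(A) transitive: R is closed under composition.
(B) not serial: u has no R-successor.
(C) not euclidean: v R x and v R v but not x R v.
(D) not reflexive: not u R u.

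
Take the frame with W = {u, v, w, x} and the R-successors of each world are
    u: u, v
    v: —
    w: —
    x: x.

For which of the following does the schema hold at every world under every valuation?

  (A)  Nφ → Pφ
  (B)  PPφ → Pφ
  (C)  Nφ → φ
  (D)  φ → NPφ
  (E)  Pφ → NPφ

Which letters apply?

R is not reflexive: not v R v.
R is not symmetric: u R v but not v R u.
R is transitive: R is closed under composition.
R is not euclidean: u R v and u R u but not v R u.
R is not serial: v has no R-successor.
(A) Nφ → Pφ is axiom D; it is valid on a frame exactly when R is serial. R is not serial, so not valid.
(B) PPφ → Pφ (the dual of axiom 4) characterises the transitive frames. R is transitive — valid.
(C) Nφ → φ (axiom T) characterises the reflexive frames. R is not reflexive — not valid.
(D) φ → NPφ is axiom B; it is valid on a frame exactly when R is symmetric. R is not symmetric, so not valid.
(E) Pφ → NPφ (axiom 5) characterises the euclidean frames. R is not euclidean — not valid.

B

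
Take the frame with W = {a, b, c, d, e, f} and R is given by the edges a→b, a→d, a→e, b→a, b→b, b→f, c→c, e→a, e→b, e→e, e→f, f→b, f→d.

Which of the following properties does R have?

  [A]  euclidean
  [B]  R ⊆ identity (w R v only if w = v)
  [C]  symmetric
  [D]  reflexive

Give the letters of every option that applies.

none

(A) not euclidean: a R b and a R d but not b R d.
(B) not ⊆ identity: a R b with a ≠ b.
(C) not symmetric: a R d but not d R a.
(D) not reflexive: not a R a.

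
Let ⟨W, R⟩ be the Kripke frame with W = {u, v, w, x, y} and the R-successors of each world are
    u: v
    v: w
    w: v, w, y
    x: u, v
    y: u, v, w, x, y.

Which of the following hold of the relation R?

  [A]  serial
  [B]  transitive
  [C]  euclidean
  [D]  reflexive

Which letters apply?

(A) serial: every world has an R-successor.
(B) not transitive: u R v and v R w but not u R w.
(C) not euclidean: w R v and w R y but not v R y.
(D) not reflexive: not u R u.

A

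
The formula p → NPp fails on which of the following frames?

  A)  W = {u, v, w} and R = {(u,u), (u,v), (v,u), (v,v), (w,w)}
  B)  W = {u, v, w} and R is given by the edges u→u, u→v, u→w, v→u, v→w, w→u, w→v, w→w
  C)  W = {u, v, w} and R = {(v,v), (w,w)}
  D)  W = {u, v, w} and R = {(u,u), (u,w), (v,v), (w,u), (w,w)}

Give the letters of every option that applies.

The schema p → NPp is axiom B; it is valid on a frame iff R is symmetric.
(A) R is symmetric (every R-edge is matched by its reverse), so the schema is valid here.
(B) R is symmetric (every R-edge is matched by its reverse), so the schema is valid here.
(C) R is symmetric (every R-edge is matched by its reverse), so the schema is valid here.
(D) R is symmetric (every R-edge is matched by its reverse), so the schema is valid here.

none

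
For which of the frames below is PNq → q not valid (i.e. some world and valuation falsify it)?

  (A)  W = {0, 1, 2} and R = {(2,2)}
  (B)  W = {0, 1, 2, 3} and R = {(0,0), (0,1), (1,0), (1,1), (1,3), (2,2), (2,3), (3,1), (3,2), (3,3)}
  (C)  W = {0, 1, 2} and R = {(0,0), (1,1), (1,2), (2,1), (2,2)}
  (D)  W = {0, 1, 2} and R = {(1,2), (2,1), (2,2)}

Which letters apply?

The schema PNq → q is the dual of axiom B; it is valid on a frame iff R is symmetric.
(A) R is symmetric (every R-edge is matched by its reverse), so the schema is valid here.
(B) R is symmetric (every R-edge is matched by its reverse), so the schema is valid here.
(C) R is symmetric (every R-edge is matched by its reverse), so the schema is valid here.
(D) R is symmetric (every R-edge is matched by its reverse), so the schema is valid here.

none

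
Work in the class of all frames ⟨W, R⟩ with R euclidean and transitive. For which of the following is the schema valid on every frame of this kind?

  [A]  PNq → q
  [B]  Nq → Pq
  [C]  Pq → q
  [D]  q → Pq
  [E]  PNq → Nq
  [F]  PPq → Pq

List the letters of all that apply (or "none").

(A) PNq → q is the dual of axiom B, which corresponds to symmetry. Such an R need not be symmetric — not valid.
(B) Nq → Pq is axiom D; it is valid on a frame exactly when R is serial. Such an R need not be serial, so not valid.
(C) Pq → q (the converse of T) corresponds to R being a subset of the identity. Such an R need not be a subset of the identity, so not valid.
(D) q → Pq is the dual of axiom T; it is valid on a frame exactly when R is reflexive. Such an R need not be reflexive, so not valid.
(E) PNq → Nq is the dual of axiom 5; it is valid on a frame exactly when R is euclidean. Every such R is euclidean, so valid.
(F) PPq → Pq is the dual of axiom 4, which corresponds to transitivity. Every such R is transitive — valid.

E, F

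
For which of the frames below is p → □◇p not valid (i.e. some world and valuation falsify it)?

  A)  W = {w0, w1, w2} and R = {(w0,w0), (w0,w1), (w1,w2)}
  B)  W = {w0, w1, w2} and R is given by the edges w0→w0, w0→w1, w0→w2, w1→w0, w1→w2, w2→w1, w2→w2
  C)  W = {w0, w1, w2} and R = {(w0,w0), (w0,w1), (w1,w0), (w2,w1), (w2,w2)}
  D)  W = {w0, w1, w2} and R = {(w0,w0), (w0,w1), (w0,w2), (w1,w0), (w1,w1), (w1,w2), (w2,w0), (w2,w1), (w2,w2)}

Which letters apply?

A, B, C

The schema p → □◇p is axiom B; it is valid on a frame iff R is symmetric.
(A) R is not symmetric (w0 R w1 but not w1 R w0), so the schema fails here.
(B) R is not symmetric (w0 R w2 but not w2 R w0), so the schema fails here.
(C) R is not symmetric (w2 R w1 but not w1 R w2), so the schema fails here.
(D) R is symmetric (every R-edge is matched by its reverse), so the schema is valid here.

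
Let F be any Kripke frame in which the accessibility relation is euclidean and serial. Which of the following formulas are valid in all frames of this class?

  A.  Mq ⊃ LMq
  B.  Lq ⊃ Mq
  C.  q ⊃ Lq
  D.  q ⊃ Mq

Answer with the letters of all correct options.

A, B

(A) Mq ⊃ LMq is axiom 5, which corresponds to the euclidean property. Every such R is euclidean — valid.
(B) Lq ⊃ Mq is axiom D; it is valid on a frame exactly when R is serial. Every such R is serial, so valid.
(C) q ⊃ Lq is valid only on frames where every R-edge is a self-loop. Such an R need not be a subset of the identity — not valid.
(D) q ⊃ Mq (the dual of axiom T) characterises the reflexive frames. Such an R need not be reflexive — not valid.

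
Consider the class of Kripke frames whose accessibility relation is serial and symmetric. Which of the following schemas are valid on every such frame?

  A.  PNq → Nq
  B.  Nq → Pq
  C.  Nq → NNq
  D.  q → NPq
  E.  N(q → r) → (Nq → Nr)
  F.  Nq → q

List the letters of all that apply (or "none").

B, D, E

(A) PNq → Nq is the dual of axiom 5, which corresponds to the euclidean property. Such an R need not be euclidean — not valid.
(B) Nq → Pq (axiom D) characterises the serial frames. Every such R is serial — valid.
(C) Nq → NNq (axiom 4) characterises the transitive frames. Such an R need not be transitive — not valid.
(D) q → NPq (axiom B) characterises the symmetric frames. Every such R is symmetric — valid.
(E) N(q → r) → (Nq → Nr) is the K axiom; it holds on all frames — valid.
(F) axiom T: valid iff R is reflexive. Such an R need not be reflexive — not valid.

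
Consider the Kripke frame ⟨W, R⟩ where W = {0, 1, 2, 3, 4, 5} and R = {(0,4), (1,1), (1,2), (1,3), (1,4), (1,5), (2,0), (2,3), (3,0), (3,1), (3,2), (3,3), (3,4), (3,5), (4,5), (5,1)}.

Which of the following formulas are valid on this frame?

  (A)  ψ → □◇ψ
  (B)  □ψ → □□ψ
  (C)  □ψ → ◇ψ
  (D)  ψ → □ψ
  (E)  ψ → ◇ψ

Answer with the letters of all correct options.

R is not reflexive: not 0 R 0.
R is not symmetric: 0 R 4 but not 4 R 0.
R is not transitive: 0 R 4 and 4 R 5 but not 0 R 5.
R is serial: every world has an R-successor.
R is not a subset of the identity: 0 R 4 with 0 ≠ 4.
(A) ψ → □◇ψ is axiom B; it is valid on a frame exactly when R is symmetric. R is not symmetric, so not valid.
(B) □ψ → □□ψ is axiom 4, which corresponds to transitivity. R is not transitive — not valid.
(C) □ψ → ◇ψ (axiom D) characterises the serial frames. R is serial — valid.
(D) ψ → □ψ is valid only on frames where every R-edge is a self-loop. Here R ⊄ identity — not valid.
(E) the dual of axiom T: valid iff R is reflexive. R is not reflexive — not valid.

C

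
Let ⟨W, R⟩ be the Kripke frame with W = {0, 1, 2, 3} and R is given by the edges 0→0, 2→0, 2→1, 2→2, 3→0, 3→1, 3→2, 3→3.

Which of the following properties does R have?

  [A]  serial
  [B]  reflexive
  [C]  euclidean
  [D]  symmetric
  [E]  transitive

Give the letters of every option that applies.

(A) not serial: 1 has no R-successor.
(B) not reflexive: not 1 R 1.
(C) not euclidean: 2 R 0 and 2 R 1 but not 0 R 1.
(D) not symmetric: 2 R 0 but not 0 R 2.
(E) transitive: R is closed under composition.

E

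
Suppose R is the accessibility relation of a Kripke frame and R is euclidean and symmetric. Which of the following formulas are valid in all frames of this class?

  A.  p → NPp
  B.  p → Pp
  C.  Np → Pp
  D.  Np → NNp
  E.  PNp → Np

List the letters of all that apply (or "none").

A symmetric euclidean relation is transitive (uRv and vRw give vRu by symmetry, then uRw by the euclidean condition, applied at v).
(A) p → NPp (axiom B) characterises the symmetric frames. Every such R is symmetric — valid.
(B) p → Pp is the dual of axiom T; it is valid on a frame exactly when R is reflexive. Such an R need not be reflexive, so not valid.
(C) Np → Pp is axiom D; it is valid on a frame exactly when R is serial. Such an R need not be serial, so not valid.
(D) Np → NNp (axiom 4) characterises the transitive frames. Every such R is transitive — valid.
(E) the dual of axiom 5: valid iff R is euclidean. Every such R is euclidean — valid.

A, D, E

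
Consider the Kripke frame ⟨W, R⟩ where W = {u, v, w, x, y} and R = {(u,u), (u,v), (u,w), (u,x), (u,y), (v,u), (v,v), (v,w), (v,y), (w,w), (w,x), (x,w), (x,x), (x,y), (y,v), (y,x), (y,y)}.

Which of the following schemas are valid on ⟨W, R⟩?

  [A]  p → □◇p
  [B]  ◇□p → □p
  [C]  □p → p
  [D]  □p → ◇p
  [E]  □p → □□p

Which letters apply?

C, D

R is reflexive: each world relates to itself.
R is not symmetric: u R w but not w R u.
R is not transitive: v R u and u R x but not v R x.
R is not euclidean: u R v and u R x but not v R x.
R is serial: every world has an R-successor.
(A) p → □◇p is axiom B, which corresponds to symmetry. R is not symmetric — not valid.
(B) ◇□p → □p (the dual of axiom 5) characterises the euclidean frames. R is not euclidean — not valid.
(C) □p → p is axiom T, which corresponds to reflexivity. R is reflexive — valid.
(D) axiom D: valid iff R is serial. R is serial — valid.
(E) □p → □□p (axiom 4) characterises the transitive frames. R is not transitive — not valid.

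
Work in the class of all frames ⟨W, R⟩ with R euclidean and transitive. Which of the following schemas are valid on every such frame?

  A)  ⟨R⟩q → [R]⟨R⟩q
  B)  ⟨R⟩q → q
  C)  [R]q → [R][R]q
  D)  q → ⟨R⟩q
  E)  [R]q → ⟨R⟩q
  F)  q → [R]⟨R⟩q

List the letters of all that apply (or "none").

(A) axiom 5: valid iff R is euclidean. Every such R is euclidean — valid.
(B) ⟨R⟩q → q is the converse of T; it holds exactly when R ⊆ identity. Such an R need not be a subset of the identity — not valid.
(C) [R]q → [R][R]q (axiom 4) characterises the transitive frames. Every such R is transitive — valid.
(D) the dual of axiom T: valid iff R is reflexive. Such an R need not be reflexive — not valid.
(E) axiom D: valid iff R is serial. Such an R need not be serial — not valid.
(F) q → [R]⟨R⟩q is axiom B; it is valid on a frame exactly when R is symmetric. Such an R need not be symmetric, so not valid.

A, C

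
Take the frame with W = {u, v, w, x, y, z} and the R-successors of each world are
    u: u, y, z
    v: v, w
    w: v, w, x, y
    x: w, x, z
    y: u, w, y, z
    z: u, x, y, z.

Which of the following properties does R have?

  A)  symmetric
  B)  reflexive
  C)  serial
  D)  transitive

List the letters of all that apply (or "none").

(A) symmetric: every R-edge is matched by its reverse.
(B) reflexive: each world relates to itself.
(C) serial: every world has an R-successor.
(D) not transitive: u R y and y R w but not u R w.

A, B, C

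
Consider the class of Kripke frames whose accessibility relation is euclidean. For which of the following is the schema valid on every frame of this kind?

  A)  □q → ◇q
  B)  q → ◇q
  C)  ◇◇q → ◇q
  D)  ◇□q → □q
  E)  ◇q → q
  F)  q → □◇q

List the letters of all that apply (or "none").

(A) axiom D: valid iff R is serial. Such an R need not be serial — not valid.
(B) q → ◇q is the dual of axiom T, which corresponds to reflexivity. Such an R need not be reflexive — not valid.
(C) ◇◇q → ◇q is the dual of axiom 4, which corresponds to transitivity. Such an R need not be transitive — not valid.
(D) ◇□q → □q is the dual of axiom 5, which corresponds to the euclidean property. Every such R is euclidean — valid.
(E) ◇q → q (the converse of T) corresponds to R being a subset of the identity. Such an R need not be a subset of the identity, so not valid.
(F) q → □◇q is axiom B, which corresponds to symmetry. Such an R need not be symmetric — not valid.

D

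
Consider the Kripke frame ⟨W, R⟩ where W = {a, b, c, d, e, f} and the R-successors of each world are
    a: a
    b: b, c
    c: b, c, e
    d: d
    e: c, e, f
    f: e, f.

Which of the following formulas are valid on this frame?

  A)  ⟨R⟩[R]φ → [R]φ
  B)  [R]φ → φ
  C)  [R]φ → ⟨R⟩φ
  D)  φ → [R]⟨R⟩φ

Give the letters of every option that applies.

R is reflexive: each world relates to itself.
R is symmetric: every R-edge is matched by its reverse.
R is not euclidean: c R b and c R e but not b R e.
R is serial: every world has an R-successor.
(A) ⟨R⟩[R]φ → [R]φ is the dual of axiom 5, which corresponds to the euclidean property. R is not euclidean — not valid.
(B) [R]φ → φ (axiom T) characterises the reflexive frames. R is reflexive — valid.
(C) [R]φ → ⟨R⟩φ is axiom D, which corresponds to seriality. R is serial — valid.
(D) φ → [R]⟨R⟩φ is axiom B, which corresponds to symmetry. R is symmetric — valid.

B, C, D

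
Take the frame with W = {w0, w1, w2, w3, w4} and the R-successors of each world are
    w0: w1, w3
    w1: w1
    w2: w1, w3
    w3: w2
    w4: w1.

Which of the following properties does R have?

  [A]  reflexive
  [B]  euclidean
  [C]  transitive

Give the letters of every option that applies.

none

(A) not reflexive: not w0 R w0.
(B) not euclidean: w0 R w1 and w0 R w3 but not w1 R w3.
(C) not transitive: w0 R w3 and w3 R w2 but not w0 R w2.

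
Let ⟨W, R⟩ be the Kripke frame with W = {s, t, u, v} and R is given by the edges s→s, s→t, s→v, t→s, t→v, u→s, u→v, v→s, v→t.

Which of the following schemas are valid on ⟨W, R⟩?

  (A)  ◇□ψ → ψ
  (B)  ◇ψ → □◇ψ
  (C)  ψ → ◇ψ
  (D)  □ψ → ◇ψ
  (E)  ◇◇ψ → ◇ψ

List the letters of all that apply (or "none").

D

R is not reflexive: not t R t.
R is not symmetric: u R s but not s R u.
R is not transitive: t R s and s R t but not t R t.
R is not euclidean: s R t and s R t but not t R t.
R is serial: every world has an R-successor.
(A) ◇□ψ → ψ (the dual of axiom B) characterises the symmetric frames. R is not symmetric — not valid.
(B) ◇ψ → □◇ψ (axiom 5) characterises the euclidean frames. R is not euclidean — not valid.
(C) the dual of axiom T: valid iff R is reflexive. R is not reflexive — not valid.
(D) axiom D: valid iff R is serial. R is serial — valid.
(E) the dual of axiom 4: valid iff R is transitive. R is not transitive — not valid.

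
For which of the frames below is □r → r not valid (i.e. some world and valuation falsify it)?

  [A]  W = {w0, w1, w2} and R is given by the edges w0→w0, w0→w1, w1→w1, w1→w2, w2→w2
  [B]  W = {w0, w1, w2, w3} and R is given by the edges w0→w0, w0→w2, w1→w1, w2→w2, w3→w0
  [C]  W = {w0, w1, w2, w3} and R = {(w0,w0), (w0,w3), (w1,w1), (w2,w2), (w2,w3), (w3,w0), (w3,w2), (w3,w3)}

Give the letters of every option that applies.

The schema □r → r is axiom T; it is valid on a frame iff R is reflexive.
(A) R is reflexive (each world relates to itself), so the schema is valid here.
(B) R is not reflexive (not w3 R w3), so the schema fails here.
(C) R is reflexive (each world relates to itself), so the schema is valid here.

B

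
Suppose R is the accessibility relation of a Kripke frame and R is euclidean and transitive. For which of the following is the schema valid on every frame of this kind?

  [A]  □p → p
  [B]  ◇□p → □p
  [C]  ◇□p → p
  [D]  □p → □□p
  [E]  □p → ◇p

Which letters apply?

B, D

(A) axiom T: valid iff R is reflexive. Such an R need not be reflexive — not valid.
(B) the dual of axiom 5: valid iff R is euclidean. Every such R is euclidean — valid.
(C) the dual of axiom B: valid iff R is symmetric. Such an R need not be symmetric — not valid.
(D) □p → □□p is axiom 4, which corresponds to transitivity. Every such R is transitive — valid.
(E) □p → ◇p (axiom D) characterises the serial frames. Such an R need not be serial — not valid.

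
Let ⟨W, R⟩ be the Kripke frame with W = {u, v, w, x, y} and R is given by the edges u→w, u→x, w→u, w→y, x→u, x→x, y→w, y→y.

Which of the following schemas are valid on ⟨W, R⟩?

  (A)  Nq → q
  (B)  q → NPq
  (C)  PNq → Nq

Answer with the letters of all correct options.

R is not reflexive: not u R u.
R is symmetric: every R-edge is matched by its reverse.
R is not euclidean: u R w and u R x but not w R x.
(A) Nq → q is axiom T, which corresponds to reflexivity. R is not reflexive — not valid.
(B) q → NPq is axiom B; it is valid on a frame exactly when R is symmetric. R is symmetric, so valid.
(C) PNq → Nq (the dual of axiom 5) characterises the euclidean frames. R is not euclidean — not valid.

B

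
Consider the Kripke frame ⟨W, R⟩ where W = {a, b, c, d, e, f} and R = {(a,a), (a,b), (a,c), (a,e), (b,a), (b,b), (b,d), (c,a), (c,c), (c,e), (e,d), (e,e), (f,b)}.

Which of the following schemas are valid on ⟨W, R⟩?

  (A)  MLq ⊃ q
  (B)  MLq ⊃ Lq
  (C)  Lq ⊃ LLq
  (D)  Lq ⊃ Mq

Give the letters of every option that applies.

none

R is not symmetric: a R e but not e R a.
R is not transitive: a R b and b R d but not a R d.
R is not euclidean: a R b and a R c but not b R c.
R is not serial: d has no R-successor.
(A) MLq ⊃ q is the dual of axiom B; it is valid on a frame exactly when R is symmetric. R is not symmetric, so not valid.
(B) MLq ⊃ Lq is the dual of axiom 5; it is valid on a frame exactly when R is euclidean. R is not euclidean, so not valid.
(C) Lq ⊃ LLq (axiom 4) characterises the transitive frames. R is not transitive — not valid.
(D) Lq ⊃ Mq is axiom D; it is valid on a frame exactly when R is serial. R is not serial, so not valid.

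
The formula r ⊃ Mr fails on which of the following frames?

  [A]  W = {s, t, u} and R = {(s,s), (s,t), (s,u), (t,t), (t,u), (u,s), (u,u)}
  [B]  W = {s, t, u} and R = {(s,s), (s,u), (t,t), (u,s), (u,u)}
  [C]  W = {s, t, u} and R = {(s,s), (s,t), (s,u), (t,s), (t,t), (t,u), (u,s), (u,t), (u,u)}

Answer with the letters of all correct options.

The schema r ⊃ Mr is the dual of axiom T; it is valid on a frame iff R is reflexive.
(A) R is reflexive (each world relates to itself), so the schema is valid here.
(B) R is reflexive (each world relates to itself), so the schema is valid here.
(C) R is reflexive (each world relates to itself), so the schema is valid here.

none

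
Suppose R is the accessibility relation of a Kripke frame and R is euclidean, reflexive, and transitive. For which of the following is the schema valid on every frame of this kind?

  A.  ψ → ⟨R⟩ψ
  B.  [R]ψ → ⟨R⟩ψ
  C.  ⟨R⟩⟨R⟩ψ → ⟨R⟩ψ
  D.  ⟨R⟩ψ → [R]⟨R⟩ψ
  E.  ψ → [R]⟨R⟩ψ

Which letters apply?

A relation that is euclidean, reflexive, and transitive is also serial and symmetric.
(A) ψ → ⟨R⟩ψ is the dual of axiom T, which corresponds to reflexivity. Every such R is reflexive — valid.
(B) [R]ψ → ⟨R⟩ψ is axiom D; it is valid on a frame exactly when R is serial. Every such R is serial, so valid.
(C) the dual of axiom 4: valid iff R is transitive. Every such R is transitive — valid.
(D) ⟨R⟩ψ → [R]⟨R⟩ψ (axiom 5) characterises the euclidean frames. Every such R is euclidean — valid.
(E) ψ → [R]⟨R⟩ψ is axiom B; it is valid on a frame exactly when R is symmetric. Every such R is symmetric, so valid.

A, B, C, D, E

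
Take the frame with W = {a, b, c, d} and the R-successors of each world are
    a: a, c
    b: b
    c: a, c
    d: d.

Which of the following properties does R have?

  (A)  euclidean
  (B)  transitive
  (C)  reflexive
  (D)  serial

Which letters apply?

(A) euclidean: any two R-successors of the same world are R-related.
(B) transitive: R is closed under composition.
(C) reflexive: each world relates to itself.
(D) serial: every world has an R-successor.

A, B, C, D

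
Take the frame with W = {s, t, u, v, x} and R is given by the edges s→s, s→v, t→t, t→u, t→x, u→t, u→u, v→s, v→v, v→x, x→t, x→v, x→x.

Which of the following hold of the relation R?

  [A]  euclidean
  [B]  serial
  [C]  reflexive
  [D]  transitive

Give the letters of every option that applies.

B, C

(A) not euclidean: t R u and t R x but not u R x.
(B) serial: every world has an R-successor.
(C) reflexive: each world relates to itself.
(D) not transitive: s R v and v R x but not s R x.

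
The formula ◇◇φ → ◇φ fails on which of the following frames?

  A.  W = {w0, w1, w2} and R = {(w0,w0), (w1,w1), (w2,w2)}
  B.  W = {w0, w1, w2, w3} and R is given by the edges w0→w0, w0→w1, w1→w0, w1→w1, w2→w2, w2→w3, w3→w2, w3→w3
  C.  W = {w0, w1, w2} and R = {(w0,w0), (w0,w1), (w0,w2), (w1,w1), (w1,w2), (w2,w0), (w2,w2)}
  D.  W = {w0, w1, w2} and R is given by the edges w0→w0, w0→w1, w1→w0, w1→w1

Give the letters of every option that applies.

The schema ◇◇φ → ◇φ is the dual of axiom 4; it is valid on a frame iff R is transitive.
(A) R is transitive (R is closed under composition), so the schema is valid here.
(B) R is transitive (R is closed under composition), so the schema is valid here.
(C) R is not transitive (w1 R w2 and w2 R w0 but not w1 R w0), so the schema fails here.
(D) R is transitive (R is closed under composition), so the schema is valid here.

C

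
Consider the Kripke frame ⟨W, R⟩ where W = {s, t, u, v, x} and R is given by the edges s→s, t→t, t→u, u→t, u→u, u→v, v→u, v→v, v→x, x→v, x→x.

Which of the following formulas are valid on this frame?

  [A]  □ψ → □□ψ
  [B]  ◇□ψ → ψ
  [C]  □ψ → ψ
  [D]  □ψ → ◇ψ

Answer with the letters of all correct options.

R is reflexive: each world relates to itself.
R is symmetric: every R-edge is matched by its reverse.
R is not transitive: t R u and u R v but not t R v.
R is serial: every world has an R-successor.
(A) □ψ → □□ψ is axiom 4; it is valid on a frame exactly when R is transitive. R is not transitive, so not valid.
(B) ◇□ψ → ψ is the dual of axiom B, which corresponds to symmetry. R is symmetric — valid.
(C) axiom T: valid iff R is reflexive. R is reflexive — valid.
(D) axiom D: valid iff R is serial. R is serial — valid.

B, C, D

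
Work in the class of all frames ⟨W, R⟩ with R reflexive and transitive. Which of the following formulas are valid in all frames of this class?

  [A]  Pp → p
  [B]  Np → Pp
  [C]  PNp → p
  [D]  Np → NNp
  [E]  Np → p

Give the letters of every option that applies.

B, D, E

Reflexive relations are serial.
(A) Pp → p is valid only on frames where every R-edge is a self-loop. Such an R need not be a subset of the identity — not valid.
(B) Np → Pp is axiom D, which corresponds to seriality. Every such R is serial — valid.
(C) the dual of axiom B: valid iff R is symmetric. Such an R need not be symmetric — not valid.
(D) axiom 4: valid iff R is transitive. Every such R is transitive — valid.
(E) Np → p is axiom T; it is valid on a frame exactly when R is reflexive. Every such R is reflexive, so valid.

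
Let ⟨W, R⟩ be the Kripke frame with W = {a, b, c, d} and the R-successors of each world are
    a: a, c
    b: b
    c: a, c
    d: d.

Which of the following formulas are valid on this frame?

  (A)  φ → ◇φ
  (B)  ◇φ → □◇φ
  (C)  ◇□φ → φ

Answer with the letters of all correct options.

R is reflexive: each world relates to itself.
R is symmetric: every R-edge is matched by its reverse.
R is euclidean: any two R-successors of the same world are R-related.
(A) the dual of axiom T: valid iff R is reflexive. R is reflexive — valid.
(B) ◇φ → □◇φ is axiom 5; it is valid on a frame exactly when R is euclidean. R is euclidean, so valid.
(C) the dual of axiom B: valid iff R is symmetric. R is symmetric — valid.

A, B, C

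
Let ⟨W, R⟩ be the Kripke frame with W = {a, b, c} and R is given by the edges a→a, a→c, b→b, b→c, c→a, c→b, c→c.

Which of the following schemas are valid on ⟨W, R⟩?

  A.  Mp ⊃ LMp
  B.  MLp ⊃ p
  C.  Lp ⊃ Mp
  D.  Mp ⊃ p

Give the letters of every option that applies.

B, C

R is symmetric: every R-edge is matched by its reverse.
R is not euclidean: c R a and c R b but not a R b.
R is serial: every world has an R-successor.
R is not a subset of the identity: a R c with a ≠ c.
(A) Mp ⊃ LMp is axiom 5, which corresponds to the euclidean property. R is not euclidean — not valid.
(B) MLp ⊃ p is the dual of axiom B, which corresponds to symmetry. R is symmetric — valid.
(C) Lp ⊃ Mp is axiom D, which corresponds to seriality. R is serial — valid.
(D) Mp ⊃ p is the converse of T; it holds exactly when R ⊆ identity. Here R ⊄ identity — not valid.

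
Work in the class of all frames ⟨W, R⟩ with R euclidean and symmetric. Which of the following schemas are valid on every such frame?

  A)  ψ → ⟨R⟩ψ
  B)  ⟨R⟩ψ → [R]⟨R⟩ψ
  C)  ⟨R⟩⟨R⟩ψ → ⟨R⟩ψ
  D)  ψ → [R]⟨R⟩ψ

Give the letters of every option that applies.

B, C, D

A symmetric euclidean relation is transitive (uRv and vRw give vRu by symmetry, then uRw by the euclidean condition, applied at v).
(A) ψ → ⟨R⟩ψ is the dual of axiom T; it is valid on a frame exactly when R is reflexive. Such an R need not be reflexive, so not valid.
(B) ⟨R⟩ψ → [R]⟨R⟩ψ is axiom 5, which corresponds to the euclidean property. Every such R is euclidean — valid.
(C) ⟨R⟩⟨R⟩ψ → ⟨R⟩ψ is the dual of axiom 4, which corresponds to transitivity. Every such R is transitive — valid.
(D) axiom B: valid iff R is symmetric. Every such R is symmetric — valid.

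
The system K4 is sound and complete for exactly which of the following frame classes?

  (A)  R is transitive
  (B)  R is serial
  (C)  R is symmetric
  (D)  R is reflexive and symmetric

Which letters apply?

(A) K4 is sound and complete for exactly this class.
(B) this class determines D, not K4.
(C) this class determines KB, not K4.
(D) this class determines B (= KTB), not K4.

A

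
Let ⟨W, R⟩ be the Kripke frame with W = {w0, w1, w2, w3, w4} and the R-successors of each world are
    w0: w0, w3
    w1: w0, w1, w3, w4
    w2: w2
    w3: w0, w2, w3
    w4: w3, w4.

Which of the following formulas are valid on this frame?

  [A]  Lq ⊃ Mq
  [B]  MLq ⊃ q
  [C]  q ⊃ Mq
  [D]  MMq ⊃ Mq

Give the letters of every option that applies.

R is reflexive: each world relates to itself.
R is not symmetric: w1 R w0 but not w0 R w1.
R is not transitive: w0 R w3 and w3 R w2 but not w0 R w2.
R is serial: every world has an R-successor.
(A) axiom D: valid iff R is serial. R is serial — valid.
(B) MLq ⊃ q is the dual of axiom B; it is valid on a frame exactly when R is symmetric. R is not symmetric, so not valid.
(C) q ⊃ Mq (the dual of axiom T) characterises the reflexive frames. R is reflexive — valid.
(D) MMq ⊃ Mq is the dual of axiom 4; it is valid on a frame exactly when R is transitive. R is not transitive, so not valid.

A, C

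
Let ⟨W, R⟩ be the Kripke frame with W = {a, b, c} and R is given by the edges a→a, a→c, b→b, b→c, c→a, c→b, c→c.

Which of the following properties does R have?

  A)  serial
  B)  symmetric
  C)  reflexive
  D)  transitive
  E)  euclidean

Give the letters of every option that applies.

(A) serial: every world has an R-successor.
(B) symmetric: every R-edge is matched by its reverse.
(C) reflexive: each world relates to itself.
(D) not transitive: a R c and c R b but not a R b.
(E) not euclidean: c R a and c R b but not a R b.

A, B, C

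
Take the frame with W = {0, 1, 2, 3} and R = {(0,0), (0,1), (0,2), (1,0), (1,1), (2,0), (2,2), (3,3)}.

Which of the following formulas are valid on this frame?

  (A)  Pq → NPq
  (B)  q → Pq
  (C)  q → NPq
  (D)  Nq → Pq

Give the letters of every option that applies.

B, C, D

R is reflexive: each world relates to itself.
R is symmetric: every R-edge is matched by its reverse.
R is not euclidean: 0 R 1 and 0 R 2 but not 1 R 2.
R is serial: every world has an R-successor.
(A) Pq → NPq (axiom 5) characterises the euclidean frames. R is not euclidean — not valid.
(B) q → Pq is the dual of axiom T; it is valid on a frame exactly when R is reflexive. R is reflexive, so valid.
(C) axiom B: valid iff R is symmetric. R is symmetric — valid.
(D) axiom D: valid iff R is serial. R is serial — valid.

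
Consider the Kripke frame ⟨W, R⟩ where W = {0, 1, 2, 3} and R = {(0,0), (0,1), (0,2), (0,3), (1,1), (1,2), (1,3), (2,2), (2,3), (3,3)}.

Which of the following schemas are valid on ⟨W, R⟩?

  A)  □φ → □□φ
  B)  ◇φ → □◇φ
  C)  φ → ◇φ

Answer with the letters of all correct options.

R is reflexive: each world relates to itself.
R is transitive: R is closed under composition.
R is not euclidean: 0 R 1 and 0 R 0 but not 1 R 0.
(A) □φ → □□φ is axiom 4, which corresponds to transitivity. R is transitive — valid.
(B) ◇φ → □◇φ is axiom 5, which corresponds to the euclidean property. R is not euclidean — not valid.
(C) φ → ◇φ is the dual of axiom T, which corresponds to reflexivity. R is reflexive — valid.

A, C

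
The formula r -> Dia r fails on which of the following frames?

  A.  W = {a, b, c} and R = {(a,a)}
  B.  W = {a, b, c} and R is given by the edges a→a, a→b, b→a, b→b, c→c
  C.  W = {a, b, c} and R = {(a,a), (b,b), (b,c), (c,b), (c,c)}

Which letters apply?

The schema r -> Dia r is the dual of axiom T; it is valid on a frame iff R is reflexive.
(A) R is not reflexive (not b R b), so the schema fails here.
(B) R is reflexive (each world relates to itself), so the schema is valid here.
(C) R is reflexive (each world relates to itself), so the schema is valid here.

A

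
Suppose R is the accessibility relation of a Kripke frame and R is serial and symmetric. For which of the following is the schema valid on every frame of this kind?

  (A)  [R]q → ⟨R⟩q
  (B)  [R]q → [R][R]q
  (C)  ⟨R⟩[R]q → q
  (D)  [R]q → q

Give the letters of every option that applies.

A, C

(A) axiom D: valid iff R is serial. Every such R is serial — valid.
(B) axiom 4: valid iff R is transitive. Such an R need not be transitive — not valid.
(C) the dual of axiom B: valid iff R is symmetric. Every such R is symmetric — valid.
(D) [R]q → q (axiom T) characterises the reflexive frames. Such an R need not be reflexive — not valid.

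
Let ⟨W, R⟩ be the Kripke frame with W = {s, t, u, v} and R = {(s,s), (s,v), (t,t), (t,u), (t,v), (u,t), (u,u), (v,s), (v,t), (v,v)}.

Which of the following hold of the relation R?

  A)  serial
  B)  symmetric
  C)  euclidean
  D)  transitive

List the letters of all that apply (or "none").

A, B

(A) serial: every world has an R-successor.
(B) symmetric: every R-edge is matched by its reverse.
(C) not euclidean: t R u and t R v but not u R v.
(D) not transitive: s R v and v R t but not s R t.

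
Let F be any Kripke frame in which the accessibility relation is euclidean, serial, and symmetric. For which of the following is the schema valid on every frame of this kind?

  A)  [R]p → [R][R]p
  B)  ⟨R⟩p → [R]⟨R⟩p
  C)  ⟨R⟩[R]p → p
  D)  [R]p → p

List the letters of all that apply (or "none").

A, B, C, D

Serial, symmetric and euclidean together give transitive (from symmetry + euclidean) and then reflexive; the relation is an equivalence.
(A) [R]p → [R][R]p is axiom 4, which corresponds to transitivity. Every such R is transitive — valid.
(B) ⟨R⟩p → [R]⟨R⟩p is axiom 5, which corresponds to the euclidean property. Every such R is euclidean — valid.
(C) the dual of axiom B: valid iff R is symmetric. Every such R is symmetric — valid.
(D) [R]p → p (axiom T) characterises the reflexive frames. Every such R is reflexive — valid.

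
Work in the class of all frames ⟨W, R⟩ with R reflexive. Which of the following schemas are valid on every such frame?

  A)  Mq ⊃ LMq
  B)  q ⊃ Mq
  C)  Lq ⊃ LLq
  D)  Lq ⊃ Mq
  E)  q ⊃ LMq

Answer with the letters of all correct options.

B, D

A reflexive relation is serial.
(A) Mq ⊃ LMq (axiom 5) characterises the euclidean frames. Such an R need not be euclidean — not valid.
(B) the dual of axiom T: valid iff R is reflexive. Every such R is reflexive — valid.
(C) axiom 4: valid iff R is transitive. Such an R need not be transitive — not valid.
(D) axiom D: valid iff R is serial. Every such R is serial — valid.
(E) q ⊃ LMq is axiom B; it is valid on a frame exactly when R is symmetric. Such an R need not be symmetric, so not valid.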